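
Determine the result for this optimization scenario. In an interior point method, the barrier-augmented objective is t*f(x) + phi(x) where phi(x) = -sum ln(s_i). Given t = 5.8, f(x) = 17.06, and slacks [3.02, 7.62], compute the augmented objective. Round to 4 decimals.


Step 1: Compute log-barrier.
ln values: [1.1053, 2.0308]
phi = -(1.1053 + 2.0308) = -3.136
Step 2: Compute augmented objective.
t*f(x) = 5.8*17.06 = 98.948
Total = 98.948 - 3.136 = 95.812


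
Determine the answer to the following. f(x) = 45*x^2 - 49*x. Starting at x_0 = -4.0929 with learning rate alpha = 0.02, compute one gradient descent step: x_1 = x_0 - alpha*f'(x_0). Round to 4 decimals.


We compute the gradient at x_0 and apply the update.
f'(x) = 90*x - 49
f'(-4.0929) = 90*-4.0929 - 49 = -417.361
x_1 = -4.0929 - 0.02*-417.361 = 4.2543


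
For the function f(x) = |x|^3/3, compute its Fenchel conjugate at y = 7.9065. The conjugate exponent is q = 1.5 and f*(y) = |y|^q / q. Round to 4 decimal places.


The conjugate exponent q satisfies 1/p + 1/q = 1.
p = 3, so q = 3/(3 - 1) = 1.5
|y|^q = 7.9065^1.5 = 22.2319
f*(7.9065) = 22.2319 / 1.5 = 14.8213


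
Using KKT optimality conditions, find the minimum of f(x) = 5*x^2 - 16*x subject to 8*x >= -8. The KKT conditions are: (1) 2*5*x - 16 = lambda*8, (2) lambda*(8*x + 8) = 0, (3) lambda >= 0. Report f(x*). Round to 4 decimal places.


Step 1: Try lambda = 0 (constraint inactive).
Stationarity: 2*5*x - 16 = 0
x* = 16/(2*5) = 1.6
Check constraint: 8*1.6 = 12.8 >= -8 -- satisfied.
Step 2: Compute optimal value.
f(x*) = 5*1.6^2 - 16*1.6 = -12.8


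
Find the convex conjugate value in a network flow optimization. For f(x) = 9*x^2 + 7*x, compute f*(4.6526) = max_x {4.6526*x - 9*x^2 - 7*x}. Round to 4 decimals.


f*(y) = sup_x {y*x - a*x^2 - b*x} = sup_x {(y-b)*x - a*x^2}
FOC: (y - b) - 2a*x = 0 => x* = (y - b)/(2a)
x* = (4.6526 - 7)/(2*9) = -0.1304
f*(4.6526) = (y-b)^2/(4a) = (4.6526 - 7)^2/(4*9)
= 5.5103/36 = 0.1531


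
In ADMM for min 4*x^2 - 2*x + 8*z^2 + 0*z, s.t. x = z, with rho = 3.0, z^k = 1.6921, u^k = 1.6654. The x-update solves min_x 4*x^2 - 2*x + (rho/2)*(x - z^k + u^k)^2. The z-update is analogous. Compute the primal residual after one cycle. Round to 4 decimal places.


ADMM iteration with rho = 3.0, z^k = 1.6921, u^k = 1.6654
Step 1: x-update.
Minimize 4*x^2 - 2*x + (3.0/2)*(x - 1.6921 + 1.6654)^2
FOC: (2*4 + 3.0)*x = 2 + 3.0*(1.6921 - 1.6654)
x^{k+1} = 0.1891
Step 2: z-update.
Minimize 8*z^2 + 0*z + (3.0/2)*(0.1891 - z + 1.6654)^2
FOC: (2*8 + 3.0)*z = 0 + 3.0*(0.1891 + 1.6654)
z^{k+1} = 0.2928
Step 3: u-update.
u^{k+1} = 1.6654 + 0.1891 - 0.2928 = 1.5617
Step 4: Primal residual = |0.1891 - 0.2928| = 0.1037


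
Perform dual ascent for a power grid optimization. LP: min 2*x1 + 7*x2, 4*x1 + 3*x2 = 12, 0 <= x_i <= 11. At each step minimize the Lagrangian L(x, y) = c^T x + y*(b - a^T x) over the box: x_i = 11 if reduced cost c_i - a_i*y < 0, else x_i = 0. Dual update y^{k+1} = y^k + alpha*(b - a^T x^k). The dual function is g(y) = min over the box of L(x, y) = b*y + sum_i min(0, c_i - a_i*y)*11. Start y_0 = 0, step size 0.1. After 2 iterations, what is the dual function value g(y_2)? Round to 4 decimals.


Dual ascent for LP: min 2*x1 + 7*x2, 4*x1 + 3*x2 = 12, 0 <= x_i <= 11
Step 1: y^k = 0.0, reduced costs: (2.0, 7.0)
  x^k = (0.0, 0.0), subgradient = b - a^T x = 12.0
  y^{k+1} = 0.0 + 0.1*12.0 = 1.2
Step 2: y^k = 1.2, reduced costs: (-2.8, 3.4)
  x^k = (11.0, 0.0), subgradient = b - a^T x = -32.0
  y^{k+1} = 1.2 + 0.1*-32.0 = -2.0
Dual objective at y_2 = -2.0: reduced costs (10.0, 13.0), box minimizer x = (0.0, 0.0)
g(y_2) = b*y + (c1 - a1*y)*x1 + (c2 - a2*y)*x2 = 12*(-2.0) + 10.0*0.0 + 13.0*0.0 = -24.0 + 0.0 + 0.0 = -24.0


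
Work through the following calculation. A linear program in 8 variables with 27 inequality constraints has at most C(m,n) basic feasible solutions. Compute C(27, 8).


Each vertex corresponds to some choice of n active constraints out of m, so the number of vertices is at most C(m, n) = m! / (n!(m-n)!).
m = 27, n = 8
Numerator: 27 * 26 * 25 * 24 * 23 * 22 * 21 * 20
Denominator: 8! = 40320
C(27, 8) = 2220075


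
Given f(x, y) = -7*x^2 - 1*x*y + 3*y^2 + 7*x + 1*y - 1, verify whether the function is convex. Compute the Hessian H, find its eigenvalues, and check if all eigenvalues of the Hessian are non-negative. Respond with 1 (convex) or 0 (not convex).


The Hessian of f(x,y) = -7*x^2 - 1*x*y + 3*y^2 + 7*x + 1*y - 1 is:
H = [[-14, -1], [-1, 6]]
Trace = -14 + 6 = -8
Determinant = -14*6 - (-1)^2 = -85
Discriminant = (-8)^2 - 4*-85 = 404.0
Eigenvalues: lambda_1 = -14.0499, lambda_2 = 6.0499
The function is not convex.

0


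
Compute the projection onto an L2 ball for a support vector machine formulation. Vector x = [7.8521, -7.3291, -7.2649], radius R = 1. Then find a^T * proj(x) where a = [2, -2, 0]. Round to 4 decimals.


Step 1: Compute ||x|| (intermediates to 6 decimals).
||x|| = sqrt(7.8521^2 + (-7.3291)^2 + (-7.2649)^2) = 12.967265
Step 2: Project.
Since ||x|| > R, scale = R/||x|| = 1/12.967265 = 0.077117, proj(x) = scale * x
proj(x) = [0.60553, -0.565198, -0.560247]
Step 3: Dot product.
a^T * proj(x) = 2*0.60553 - 2*(-0.565198) + 0*(-0.560247) = 2.3415


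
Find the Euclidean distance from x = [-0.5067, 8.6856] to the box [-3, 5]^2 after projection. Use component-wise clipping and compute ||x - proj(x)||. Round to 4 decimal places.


Project each component onto [-3, 5].
clip(-0.5067) = -0.5067, clip(8.6856) = 5.0
Projection = [-0.5067, 5.0]
Squared diffs: [0.0, 13.5836]
Distance = sqrt(13.5836) = 3.6856


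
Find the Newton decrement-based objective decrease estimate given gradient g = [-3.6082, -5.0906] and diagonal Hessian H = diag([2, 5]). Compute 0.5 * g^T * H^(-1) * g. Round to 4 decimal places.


Step 1: H is diagonal, so H^(-1) * g = [-1.8041, -1.0181].
Step 2: g^T H^(-1) g = sum_i g_i^2 / H_ii
  = (-3.6082)^2/2 + (-5.0906)^2/5
  = 6.5096 + 5.1828 = 11.6924
Step 3: Objective decrease = 0.5 * g^T H^(-1) g = 5.8462


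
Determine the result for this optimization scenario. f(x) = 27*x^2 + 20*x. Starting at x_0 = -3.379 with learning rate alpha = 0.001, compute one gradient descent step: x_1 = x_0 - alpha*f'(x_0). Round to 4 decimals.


We compute the gradient at x_0 and apply the update.
f'(x) = 54*x + 20
f'(-3.379) = 54*-3.379 + 20 = -162.466
x_1 = -3.379 - 0.001*-162.466 = -3.2165


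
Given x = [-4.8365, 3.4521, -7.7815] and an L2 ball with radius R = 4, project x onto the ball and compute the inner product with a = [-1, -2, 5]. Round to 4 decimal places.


Step 1: Compute ||x|| (intermediates to 6 decimals).
||x|| = sqrt((-4.8365)^2 + 3.4521^2 + (-7.7815)^2) = 9.790836
Step 2: Project.
Since ||x|| > R, scale = R/||x|| = 4/9.790836 = 0.408545, proj(x) = scale * x
proj(x) = [-1.975928, 1.410338, -3.179093]
Step 3: Dot product.
a^T * proj(x) = -1*(-1.975928) - 2*1.410338 + 5*(-3.179093) = -16.7402


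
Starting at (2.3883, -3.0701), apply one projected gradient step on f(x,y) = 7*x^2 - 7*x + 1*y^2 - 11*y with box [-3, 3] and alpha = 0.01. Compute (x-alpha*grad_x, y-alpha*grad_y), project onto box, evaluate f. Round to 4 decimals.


Step 1: Compute gradient at (2.3883, -3.0701).
grad_x = 2*7*2.3883 - 7 = 26.4362
grad_y = 2*1*-3.0701 - 11 = -17.1402
Step 2: Gradient step.
x_raw = 2.3883 - 0.01*26.4362 = 2.1239
y_raw = -3.0701 - 0.01*-17.1402 = -2.8987
Step 3: Project onto [-3, 3].
x_proj = clip(2.1239) = 2.1239
y_proj = clip(-2.8987) = -2.8987
Step 4: Evaluate f.
f(2.1239, -2.8987) = 56.9984


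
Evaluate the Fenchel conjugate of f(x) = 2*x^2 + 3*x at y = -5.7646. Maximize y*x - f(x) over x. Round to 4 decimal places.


f*(y) = sup_x {y*x - a*x^2 - b*x} = sup_x {(y-b)*x - a*x^2}
FOC: (y - b) - 2a*x = 0 => x* = (y - b)/(2a)
x* = (-5.7646 - 3)/(2*2) = -2.1912
f*(-5.7646) = (y-b)^2/(4a) = (-5.7646 - 3)^2/(4*2)
= 76.8182/8 = 9.6023


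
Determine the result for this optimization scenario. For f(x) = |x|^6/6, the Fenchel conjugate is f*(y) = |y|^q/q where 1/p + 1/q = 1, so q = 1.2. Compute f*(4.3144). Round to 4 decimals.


The conjugate exponent q satisfies 1/p + 1/q = 1.
p = 6, so q = 6/(6 - 1) = 1.2
|y|^q = 4.3144^1.2 = 5.7797
f*(4.3144) = 5.7797 / 1.2 = 4.8164


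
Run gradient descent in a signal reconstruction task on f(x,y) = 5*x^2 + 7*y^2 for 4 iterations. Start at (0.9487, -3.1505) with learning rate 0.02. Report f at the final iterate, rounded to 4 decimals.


Gradient descent on f(x,y) = 5*x^2 + 7*y^2.
Starting point: (0.9487, -3.1505), alpha = 0.02
Step 1: grad_x = 2*5*0.9487 = 9.487, grad_y = 2*7*-3.1505 = -44.107
  x_1 = 0.9487 - 0.02*9.487 = 0.759
  y_1 = -3.1505 - 0.02*-44.107 = -2.2684
Step 2: grad_x = 2*5*0.759 = 7.5896, grad_y = 2*7*-2.2684 = -31.757
  x_2 = 0.759 - 0.02*7.5896 = 0.6072
  y_2 = -2.2684 - 0.02*-31.757 = -1.6332
Step 3: grad_x = 2*5*0.6072 = 6.0717, grad_y = 2*7*-1.6332 = -22.8651
  x_3 = 0.6072 - 0.02*6.0717 = 0.4857
  y_3 = -1.6332 - 0.02*-22.8651 = -1.1759
Step 4: grad_x = 2*5*0.4857 = 4.8573, grad_y = 2*7*-1.1759 = -16.4628
  x_4 = 0.4857 - 0.02*4.8573 = 0.3886
  y_4 = -1.1759 - 0.02*-16.4628 = -0.8467
f(0.3886, -0.8467) = 5*0.3886^2 + 7*(-0.8467)^2 = 5.7728


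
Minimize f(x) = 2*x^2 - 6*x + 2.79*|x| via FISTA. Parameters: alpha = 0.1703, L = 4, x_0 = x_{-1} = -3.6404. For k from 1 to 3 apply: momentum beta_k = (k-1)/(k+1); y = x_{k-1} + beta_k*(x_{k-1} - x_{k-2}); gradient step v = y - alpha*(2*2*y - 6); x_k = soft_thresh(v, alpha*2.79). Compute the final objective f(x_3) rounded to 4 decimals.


FISTA on f(x) = 2*x^2 - 6*x + 2.79*|x|
L = 4, alpha = 0.1703
Iteration 1: beta = 0.0, y = -3.6404 + 0.0*(-3.6404 + 3.6404) = -3.6404
  grad(y) = -20.5616, v = y - alpha*grad = -0.1388
  prox(v) = soft_thresh(-0.1388, 0.4751) = 0.0
Iteration 2: beta = 0.3333, y = 0.0 + 0.3333*(0.0 + 3.6404) = 1.2135
  grad(y) = -1.1461, v = y - alpha*grad = 1.4087
  prox(v) = soft_thresh(1.4087, 0.4751) = 0.9335
Iteration 3: beta = 0.5, y = 0.9335 + 0.5*(0.9335 - 0.0) = 1.4003
  grad(y) = -0.3989, v = y - alpha*grad = 1.4682
  prox(v) = soft_thresh(1.4682, 0.4751) = 0.9931
f(x_3) = 2*0.9931^2 - 6*0.9931 + 2.79*|0.9931| = -1.2154


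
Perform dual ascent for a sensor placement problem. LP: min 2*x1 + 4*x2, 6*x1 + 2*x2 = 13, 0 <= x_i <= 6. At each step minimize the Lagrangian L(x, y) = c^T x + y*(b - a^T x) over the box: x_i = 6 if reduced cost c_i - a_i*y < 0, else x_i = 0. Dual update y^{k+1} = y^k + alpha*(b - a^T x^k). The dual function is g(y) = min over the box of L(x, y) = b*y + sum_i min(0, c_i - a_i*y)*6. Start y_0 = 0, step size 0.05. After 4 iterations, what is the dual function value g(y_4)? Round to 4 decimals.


Dual ascent for LP: min 2*x1 + 4*x2, 6*x1 + 2*x2 = 13, 0 <= x_i <= 6
Step 1: y^k = 0.0, reduced costs: (2.0, 4.0)
  x^k = (0.0, 0.0), subgradient = b - a^T x = 13.0
  y^{k+1} = 0.0 + 0.05*13.0 = 0.65
Step 2: y^k = 0.65, reduced costs: (-1.9, 2.7)
  x^k = (6.0, 0.0), subgradient = b - a^T x = -23.0
  y^{k+1} = 0.65 + 0.05*-23.0 = -0.5
Step 3: y^k = -0.5, reduced costs: (5.0, 5.0)
  x^k = (0.0, 0.0), subgradient = b - a^T x = 13.0
  y^{k+1} = -0.5 + 0.05*13.0 = 0.15
Step 4: y^k = 0.15, reduced costs: (1.1, 3.7)
  x^k = (0.0, 0.0), subgradient = b - a^T x = 13.0
  y^{k+1} = 0.15 + 0.05*13.0 = 0.8
Dual objective at y_4 = 0.8: reduced costs (-2.8, 2.4), box minimizer x = (6.0, 0.0)
g(y_4) = b*y + (c1 - a1*y)*x1 + (c2 - a2*y)*x2 = 13*0.8 + (-2.8)*6.0 + 2.4*0.0 = 10.4 - 16.8 + 0.0 = -6.4


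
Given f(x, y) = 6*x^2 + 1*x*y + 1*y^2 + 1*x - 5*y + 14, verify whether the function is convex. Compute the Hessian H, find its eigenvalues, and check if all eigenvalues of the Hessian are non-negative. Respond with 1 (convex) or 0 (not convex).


The Hessian of f(x,y) = 6*x^2 + 1*x*y + 1*y^2 + 1*x - 5*y + 14 is:
H = [[12, 1], [1, 2]]
Trace = 12 + 2 = 14
Determinant = 12*2 - (1)^2 = 23
Discriminant = (14)^2 - 4*23 = 104.0
Eigenvalues: lambda_1 = 1.901, lambda_2 = 12.099
The function is convex.

1


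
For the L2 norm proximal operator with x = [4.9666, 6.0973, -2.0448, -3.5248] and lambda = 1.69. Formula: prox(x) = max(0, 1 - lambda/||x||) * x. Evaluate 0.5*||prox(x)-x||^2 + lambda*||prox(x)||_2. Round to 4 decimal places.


Step 1: Compute ||x||.
||x|| = 8.8572
Step 2: Compute scaling factor.
scale = max(0, 1 - 1.69/8.8572) = 0.8092
Step 3: prox(x) = [4.0189, 4.9339, -1.6546, -2.8522]
||prox(x)|| = 7.1672
Step 4: Proximal objective.
0.5*||prox-x||^2 = 1.4281
lambda*||prox|| = 12.1126
Total = 13.5406


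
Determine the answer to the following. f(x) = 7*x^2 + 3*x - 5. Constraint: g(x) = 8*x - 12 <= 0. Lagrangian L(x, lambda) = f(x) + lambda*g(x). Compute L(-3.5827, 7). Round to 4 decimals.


Step 1: Evaluate f(x).
f(-3.5827) = 7*(-3.5827)^2 + 3*(-3.5827) - 5 = 74.1021
Step 2: Evaluate g(x).
g(-3.5827) = 8*-3.5827 - 12 = -40.6616
Step 3: Compute Lagrangian.
L = 74.1021 + 7*-40.6616 = -210.5291


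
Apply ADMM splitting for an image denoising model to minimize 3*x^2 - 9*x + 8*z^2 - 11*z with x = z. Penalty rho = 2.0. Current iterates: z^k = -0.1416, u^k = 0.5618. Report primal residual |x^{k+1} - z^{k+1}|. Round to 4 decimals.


ADMM iteration with rho = 2.0, z^k = -0.1416, u^k = 0.5618
Step 1: x-update.
Minimize 3*x^2 - 9*x + (2.0/2)*(x + 0.1416 + 0.5618)^2
FOC: (2*3 + 2.0)*x = 9 + 2.0*(-0.1416 - 0.5618)
x^{k+1} = 0.9492
Step 2: z-update.
Minimize 8*z^2 - 11*z + (2.0/2)*(0.9492 - z + 0.5618)^2
FOC: (2*8 + 2.0)*z = 11 + 2.0*(0.9492 + 0.5618)
z^{k+1} = 0.779
Step 3: u-update.
u^{k+1} = 0.5618 + 0.9492 - 0.779 = 0.732
Step 4: Primal residual = |0.9492 - 0.779| = 0.1702


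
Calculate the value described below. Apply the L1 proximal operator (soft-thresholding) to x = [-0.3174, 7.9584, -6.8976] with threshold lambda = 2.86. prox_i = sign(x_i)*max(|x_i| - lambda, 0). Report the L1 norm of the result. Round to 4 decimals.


Soft-thresholding with lambda = 2.86:
prox(-0.3174) = sign(-0.3174)*max(|-0.3174| - 2.86, 0) = 0.0
prox(7.9584) = sign(7.9584)*max(|7.9584| - 2.86, 0) = 5.0984
prox(-6.8976) = sign(-6.8976)*max(|-6.8976| - 2.86, 0) = -4.0376
prox(x) = [0.0, 5.0984, -4.0376]
||prox(x)||_1 = 0.0 + 5.0984 + 4.0376 = 9.136


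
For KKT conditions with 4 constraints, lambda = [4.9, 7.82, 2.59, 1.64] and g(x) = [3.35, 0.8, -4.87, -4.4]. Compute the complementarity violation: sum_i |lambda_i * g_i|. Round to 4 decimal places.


KKT complementary slackness check:
lambda_1 * g_1 = 4.9 * 3.35 = 16.415
lambda_2 * g_2 = 7.82 * 0.8 = 6.256
lambda_3 * g_3 = 2.59 * -4.87 = -12.6133
lambda_4 * g_4 = 1.64 * -4.4 = -7.216
Total violation = 16.415 + 6.256 + 12.6133 + 7.216 = 42.5003


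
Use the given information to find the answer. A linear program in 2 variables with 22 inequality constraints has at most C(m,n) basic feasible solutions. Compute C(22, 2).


Each vertex corresponds to some choice of n active constraints out of m, so the number of vertices is at most C(m, n) = m! / (n!(m-n)!).
m = 22, n = 2
Numerator: 22 * 21
Denominator: 2! = 2
C(22, 2) = 231


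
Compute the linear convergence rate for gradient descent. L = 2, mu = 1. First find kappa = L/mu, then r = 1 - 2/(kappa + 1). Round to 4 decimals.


Step 1: Compute the condition number.
kappa = L/mu = 2/1 = 2.0
Step 2: Compute the convergence rate.
r = 1 - 2/(kappa + 1) = 1 - 2*mu/(L + mu) = (L - mu)/(L + mu) = 1/3 = 0.3333


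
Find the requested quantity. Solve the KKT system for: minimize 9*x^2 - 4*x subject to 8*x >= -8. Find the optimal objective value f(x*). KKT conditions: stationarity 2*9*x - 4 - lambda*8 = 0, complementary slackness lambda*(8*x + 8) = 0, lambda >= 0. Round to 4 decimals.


Step 1: Try lambda = 0 (constraint inactive).
Stationarity: 2*9*x - 4 = 0
x* = 4/(2*9) = 2/9 = 0.2222 (rounded; the exact value 2/9 is used below)
Check constraint: 8*0.2222 = 1.7776 >= -8 -- satisfied.
Step 2: Compute optimal value.
f(x*) = 9*(2/9)^2 - 4*(2/9) = -0.4444


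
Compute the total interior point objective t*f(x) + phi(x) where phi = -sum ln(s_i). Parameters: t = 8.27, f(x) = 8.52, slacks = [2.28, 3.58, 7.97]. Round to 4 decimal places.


Step 1: Compute log-barrier.
ln values: [0.8242, 1.2754, 2.0757]
phi = -(0.8242 + 1.2754 + 2.0757) = -4.1752
Step 2: Compute augmented objective.
t*f(x) = 8.27*8.52 = 70.4604
Total = 70.4604 - 4.1752 = 66.2852


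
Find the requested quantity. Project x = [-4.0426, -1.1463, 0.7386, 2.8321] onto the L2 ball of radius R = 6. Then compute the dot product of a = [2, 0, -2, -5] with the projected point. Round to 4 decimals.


Step 1: Compute ||x|| (intermediates to 6 decimals).
||x|| = sqrt((-4.0426)^2 + (-1.1463)^2 + 0.7386^2 + 2.8321^2) = 5.120834
Step 2: Project.
Since ||x|| <= R, proj = x (no scaling needed).
proj(x) = [-4.0426, -1.1463, 0.7386, 2.8321]
Step 3: Dot product.
a^T * proj(x) = 2*(-4.0426) + 0*(-1.1463) - 2*0.7386 - 5*2.8321 = -23.7229


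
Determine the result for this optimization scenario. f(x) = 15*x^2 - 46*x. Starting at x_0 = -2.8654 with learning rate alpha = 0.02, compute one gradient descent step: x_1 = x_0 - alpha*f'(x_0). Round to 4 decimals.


We compute the gradient at x_0 and apply the update.
f'(x) = 30*x - 46
f'(-2.8654) = 30*-2.8654 - 46 = -131.962
x_1 = -2.8654 - 0.02*-131.962 = -0.2262


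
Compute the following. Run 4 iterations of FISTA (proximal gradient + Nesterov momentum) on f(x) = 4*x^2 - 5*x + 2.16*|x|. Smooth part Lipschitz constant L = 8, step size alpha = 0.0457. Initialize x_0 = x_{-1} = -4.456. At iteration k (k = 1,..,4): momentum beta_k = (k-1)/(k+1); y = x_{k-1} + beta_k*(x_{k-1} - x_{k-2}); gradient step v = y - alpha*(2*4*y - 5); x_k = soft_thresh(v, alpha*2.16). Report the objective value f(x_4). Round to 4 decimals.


FISTA on f(x) = 4*x^2 - 5*x + 2.16*|x|
L = 8, alpha = 0.0457
Iteration 1: beta = 0.0, y = -4.456 + 0.0*(-4.456 + 4.456) = -4.456
  grad(y) = -40.648, v = y - alpha*grad = -2.5984
  prox(v) = soft_thresh(-2.5984, 0.0987) = -2.4997
Iteration 2: beta = 0.3333, y = -2.4997 + 0.3333*(-2.4997 + 4.456) = -1.8476
  grad(y) = -19.7805, v = y - alpha*grad = -0.9436
  prox(v) = soft_thresh(-0.9436, 0.0987) = -0.8449
Iteration 3: beta = 0.5, y = -0.8449 + 0.5*(-0.8449 + 2.4997) = -0.0175
  grad(y) = -5.1399, v = y - alpha*grad = 0.2174
  prox(v) = soft_thresh(0.2174, 0.0987) = 0.1187
Iteration 4: beta = 0.6, y = 0.1187 + 0.6*(0.1187 + 0.8449) = 0.6968
  grad(y) = 0.5747, v = y - alpha*grad = 0.6706
  prox(v) = soft_thresh(0.6706, 0.0987) = 0.5719
f(x_4) = 4*0.5719^2 - 5*0.5719 + 2.16*|0.5719| = -0.316


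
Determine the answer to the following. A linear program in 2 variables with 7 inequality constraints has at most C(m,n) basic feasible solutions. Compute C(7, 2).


Each vertex corresponds to some choice of n active constraints out of m, so the number of vertices is at most C(m, n) = m! / (n!(m-n)!).
m = 7, n = 2
Numerator: 7 * 6
Denominator: 2! = 2
C(7, 2) = 21


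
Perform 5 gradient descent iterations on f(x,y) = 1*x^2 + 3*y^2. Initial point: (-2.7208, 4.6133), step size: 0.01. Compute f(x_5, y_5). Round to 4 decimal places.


Gradient descent on f(x,y) = 1*x^2 + 3*y^2.
Starting point: (-2.7208, 4.6133), alpha = 0.01
Step 1: grad_x = 2*1*-2.7208 = -5.4416, grad_y = 2*3*4.6133 = 27.6798
  x_1 = -2.7208 - 0.01*-5.4416 = -2.6664
  y_1 = 4.6133 - 0.01*27.6798 = 4.3365
Step 2: grad_x = 2*1*-2.6664 = -5.3328, grad_y = 2*3*4.3365 = 26.019
  x_2 = -2.6664 - 0.01*-5.3328 = -2.6131
  y_2 = 4.3365 - 0.01*26.019 = 4.0763
Step 3: grad_x = 2*1*-2.6131 = -5.2261, grad_y = 2*3*4.0763 = 24.4579
  x_3 = -2.6131 - 0.01*-5.2261 = -2.5608
  y_3 = 4.0763 - 0.01*24.4579 = 3.8317
Step 4: grad_x = 2*1*-2.5608 = -5.1216, grad_y = 2*3*3.8317 = 22.9904
  x_4 = -2.5608 - 0.01*-5.1216 = -2.5096
  y_4 = 3.8317 - 0.01*22.9904 = 3.6018
Step 5: grad_x = 2*1*-2.5096 = -5.0192, grad_y = 2*3*3.6018 = 21.611
  x_5 = -2.5096 - 0.01*-5.0192 = -2.4594
  y_5 = 3.6018 - 0.01*21.611 = 3.3857
f(-2.4594, 3.3857) = 1*(-2.4594)^2 + 3*3.3857^2 = 40.4379


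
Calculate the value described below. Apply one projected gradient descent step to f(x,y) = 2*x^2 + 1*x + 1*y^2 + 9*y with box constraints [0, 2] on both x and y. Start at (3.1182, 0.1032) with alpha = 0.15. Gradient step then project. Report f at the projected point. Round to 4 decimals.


Step 1: Compute gradient at (3.1182, 0.1032).
grad_x = 2*2*3.1182 + 1 = 13.4728
grad_y = 2*1*0.1032 + 9 = 9.2064
Step 2: Gradient step.
x_raw = 3.1182 - 0.15*13.4728 = 1.0973
y_raw = 0.1032 - 0.15*9.2064 = -1.2778
Step 3: Project onto [0, 2].
x_proj = clip(1.0973) = 1.0973
y_proj = clip(-1.2778) = 0.0
Step 4: Evaluate f.
f(1.0973, 0.0) = 3.5053


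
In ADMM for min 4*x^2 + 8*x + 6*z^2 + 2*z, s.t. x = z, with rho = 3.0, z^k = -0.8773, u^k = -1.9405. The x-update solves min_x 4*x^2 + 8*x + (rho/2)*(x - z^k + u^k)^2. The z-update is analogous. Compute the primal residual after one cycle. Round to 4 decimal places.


ADMM iteration with rho = 3.0, z^k = -0.8773, u^k = -1.9405
Step 1: x-update.
Minimize 4*x^2 + 8*x + (3.0/2)*(x + 0.8773 - 1.9405)^2
FOC: (2*4 + 3.0)*x = -8 + 3.0*(-0.8773 + 1.9405)
x^{k+1} = -0.4373
Step 2: z-update.
Minimize 6*z^2 + 2*z + (3.0/2)*(-0.4373 - z - 1.9405)^2
FOC: (2*6 + 3.0)*z = -2 + 3.0*(-0.4373 - 1.9405)
z^{k+1} = -0.6089
Step 3: u-update.
u^{k+1} = -1.9405 - 0.4373 + 0.6089 = -1.7689
Step 4: Primal residual = |-0.4373 + 0.6089| = 0.1716


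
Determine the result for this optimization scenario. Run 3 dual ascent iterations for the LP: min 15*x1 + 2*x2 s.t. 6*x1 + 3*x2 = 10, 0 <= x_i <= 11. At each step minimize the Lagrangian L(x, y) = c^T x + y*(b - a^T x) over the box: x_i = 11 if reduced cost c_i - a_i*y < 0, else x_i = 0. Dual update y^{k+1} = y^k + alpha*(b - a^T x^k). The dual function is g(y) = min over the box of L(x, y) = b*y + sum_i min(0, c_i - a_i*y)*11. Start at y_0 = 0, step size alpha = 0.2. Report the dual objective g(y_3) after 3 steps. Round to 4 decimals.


Dual ascent for LP: min 15*x1 + 2*x2, 6*x1 + 3*x2 = 10, 0 <= x_i <= 11
Step 1: y^k = 0.0, reduced costs: (15.0, 2.0)
  x^k = (0.0, 0.0), subgradient = b - a^T x = 10.0
  y^{k+1} = 0.0 + 0.2*10.0 = 2.0
Step 2: y^k = 2.0, reduced costs: (3.0, -4.0)
  x^k = (0.0, 11.0), subgradient = b - a^T x = -23.0
  y^{k+1} = 2.0 + 0.2*-23.0 = -2.6
Step 3: y^k = -2.6, reduced costs: (30.6, 9.8)
  x^k = (0.0, 0.0), subgradient = b - a^T x = 10.0
  y^{k+1} = -2.6 + 0.2*10.0 = -0.6
Dual objective at y_3 = -0.6: reduced costs (18.6, 3.8), box minimizer x = (0.0, 0.0)
g(y_3) = b*y + (c1 - a1*y)*x1 + (c2 - a2*y)*x2 = 10*(-0.6) + 18.6*0.0 + 3.8*0.0 = -6.0 + 0.0 + 0.0 = -6.0


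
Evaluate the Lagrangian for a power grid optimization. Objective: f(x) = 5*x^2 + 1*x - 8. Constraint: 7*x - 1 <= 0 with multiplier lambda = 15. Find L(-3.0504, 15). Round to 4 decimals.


Step 1: Evaluate f(x).
f(-3.0504) = 5*(-3.0504)^2 + 1*(-3.0504) - 8 = 35.4743
Step 2: Evaluate g(x).
g(-3.0504) = 7*-3.0504 - 1 = -22.3528
Step 3: Compute Lagrangian.
L = 35.4743 + 15*-22.3528 = -299.8177


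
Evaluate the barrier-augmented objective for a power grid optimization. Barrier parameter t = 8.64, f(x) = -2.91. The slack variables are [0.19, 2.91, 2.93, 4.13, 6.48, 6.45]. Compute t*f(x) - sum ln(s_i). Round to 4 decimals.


Step 1: Compute log-barrier.
ln values: [-1.6607, 1.0682, 1.075, 1.4183, 1.8687, 1.8641]
phi = -(-1.6607 + 1.0682 + 1.075 + 1.4183 + 1.8687 + 1.8641) = -5.6335
Step 2: Compute augmented objective.
t*f(x) = 8.64*-2.91 = -25.1424
Total = -25.1424 - 5.6335 = -30.7759


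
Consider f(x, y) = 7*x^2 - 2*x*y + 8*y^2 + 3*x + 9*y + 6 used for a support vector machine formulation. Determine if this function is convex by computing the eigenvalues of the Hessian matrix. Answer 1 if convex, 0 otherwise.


The Hessian of f(x,y) = 7*x^2 - 2*x*y + 8*y^2 + 3*x + 9*y + 6 is:
H = [[14, -2], [-2, 16]]
Trace = 14 + 16 = 30
Determinant = 14*16 - (-2)^2 = 220
Discriminant = (30)^2 - 4*220 = 20.0
Eigenvalues: lambda_1 = 12.7639, lambda_2 = 17.2361
The function is convex.

1


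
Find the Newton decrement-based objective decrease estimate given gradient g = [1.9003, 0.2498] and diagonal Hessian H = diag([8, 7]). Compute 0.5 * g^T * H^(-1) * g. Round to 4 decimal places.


Step 1: H is diagonal, so H^(-1) * g = [0.2375, 0.0357].
Step 2: g^T H^(-1) g = sum_i g_i^2 / H_ii
  = (1.9003)^2/8 + (0.2498)^2/7
  = 0.4514 + 0.0089 = 0.4603
Step 3: Objective decrease = 0.5 * g^T H^(-1) g = 0.2302


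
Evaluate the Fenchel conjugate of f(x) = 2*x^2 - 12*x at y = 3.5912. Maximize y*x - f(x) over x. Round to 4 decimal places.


f*(y) = sup_x {y*x - a*x^2 - b*x} = sup_x {(y-b)*x - a*x^2}
FOC: (y - b) - 2a*x = 0 => x* = (y - b)/(2a)
x* = (3.5912 + 12)/(2*2) = 3.8978
f*(3.5912) = (y-b)^2/(4a) = (3.5912 + 12)^2/(4*2)
= 243.0855/8 = 30.3857


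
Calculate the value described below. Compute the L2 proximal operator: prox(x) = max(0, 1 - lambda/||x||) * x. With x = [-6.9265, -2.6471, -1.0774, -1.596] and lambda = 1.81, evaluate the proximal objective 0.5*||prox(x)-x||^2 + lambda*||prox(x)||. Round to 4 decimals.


Step 1: Compute ||x||.
||x|| = 7.661
Step 2: Compute scaling factor.
scale = max(0, 1 - 1.81/7.661) = 0.7637
Step 3: prox(x) = [-5.29, -2.0217, -0.8229, -1.2189]
||prox(x)|| = 5.851
Step 4: Proximal objective.
0.5*||prox-x||^2 = 1.6381
lambda*||prox|| = 10.5903
Total = 12.2284


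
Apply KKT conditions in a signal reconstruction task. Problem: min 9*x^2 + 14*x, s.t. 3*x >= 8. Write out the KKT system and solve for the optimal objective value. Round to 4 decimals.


Step 1: Try lambda = 0 (constraint inactive).
x_unc = -14/(2*9) = -0.7778
Check: 3*-0.7778 = -2.3334 < 8 -- violated!
Step 2: Constraint must be active: 3*x = 8
x* = 8/3 = 2.6667 (rounded; the exact value 8/3 is used below)
lambda = (2*9*(8/3) + 14)/3 = 20.6667
Step 3: Compute optimal value.
f(x*) = 9*(8/3)^2 + 14*(8/3) = 101.3333


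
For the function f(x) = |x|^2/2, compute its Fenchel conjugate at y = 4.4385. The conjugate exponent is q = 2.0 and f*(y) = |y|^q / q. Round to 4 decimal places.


The conjugate exponent q satisfies 1/p + 1/q = 1.
p = 2, so q = 2/(2 - 1) = 2.0
|y|^q = 4.4385^2.0 = 19.7003
f*(4.4385) = 19.7003 / 2.0 = 9.8501


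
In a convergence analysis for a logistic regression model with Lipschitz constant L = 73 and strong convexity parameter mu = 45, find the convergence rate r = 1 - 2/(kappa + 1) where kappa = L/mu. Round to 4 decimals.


Step 1: Compute the condition number.
kappa = L/mu = 73/45 = 1.6222
Step 2: Compute the convergence rate.
r = 1 - 2/(kappa + 1) = 1 - 2*mu/(L + mu) = (L - mu)/(L + mu) = 28/118 = 0.2373


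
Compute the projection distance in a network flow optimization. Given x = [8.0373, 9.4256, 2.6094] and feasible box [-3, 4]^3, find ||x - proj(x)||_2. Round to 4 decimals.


Project each component onto [-3, 4].
clip(8.0373) = 4.0, clip(9.4256) = 4.0, clip(2.6094) = 2.6094
Projection = [4.0, 4.0, 2.6094]
Squared diffs: [16.2998, 29.4371, 0.0]
Distance = sqrt(45.7369) = 6.7629


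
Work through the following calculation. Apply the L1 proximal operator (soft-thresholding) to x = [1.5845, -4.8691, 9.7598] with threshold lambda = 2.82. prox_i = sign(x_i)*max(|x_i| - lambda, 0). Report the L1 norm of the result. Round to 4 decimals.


Soft-thresholding with lambda = 2.82:
prox(1.5845) = sign(1.5845)*max(|1.5845| - 2.82, 0) = 0.0
prox(-4.8691) = sign(-4.8691)*max(|-4.8691| - 2.82, 0) = -2.0491
prox(9.7598) = sign(9.7598)*max(|9.7598| - 2.82, 0) = 6.9398
prox(x) = [0.0, -2.0491, 6.9398]
||prox(x)||_1 = 0.0 + 2.0491 + 6.9398 = 8.9889


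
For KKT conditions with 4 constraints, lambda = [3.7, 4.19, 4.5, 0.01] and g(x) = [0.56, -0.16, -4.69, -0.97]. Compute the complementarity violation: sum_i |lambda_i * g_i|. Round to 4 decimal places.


KKT complementary slackness check:
lambda_1 * g_1 = 3.7 * 0.56 = 2.072
lambda_2 * g_2 = 4.19 * -0.16 = -0.6704
lambda_3 * g_3 = 4.5 * -4.69 = -21.105
lambda_4 * g_4 = 0.01 * -0.97 = -0.0097
Total violation = 2.072 + 0.6704 + 21.105 + 0.0097 = 23.8571


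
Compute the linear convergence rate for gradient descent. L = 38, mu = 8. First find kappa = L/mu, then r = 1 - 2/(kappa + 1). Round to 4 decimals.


Step 1: Compute the condition number.
kappa = L/mu = 38/8 = 4.75
Step 2: Compute the convergence rate.
r = 1 - 2/(kappa + 1) = 1 - 2*mu/(L + mu) = (L - mu)/(L + mu) = 30/46 = 0.6522


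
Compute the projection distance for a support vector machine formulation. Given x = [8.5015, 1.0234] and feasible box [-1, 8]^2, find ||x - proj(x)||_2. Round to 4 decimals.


Project each component onto [-1, 8].
clip(8.5015) = 8.0, clip(1.0234) = 1.0234
Projection = [8.0, 1.0234]
Squared diffs: [0.2515, 0.0]
Distance = sqrt(0.2515) = 0.5015


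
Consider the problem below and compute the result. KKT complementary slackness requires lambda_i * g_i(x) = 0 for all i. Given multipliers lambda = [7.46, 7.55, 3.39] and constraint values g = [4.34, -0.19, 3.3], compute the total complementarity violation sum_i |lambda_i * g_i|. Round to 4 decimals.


KKT complementary slackness check:
lambda_1 * g_1 = 7.46 * 4.34 = 32.3764
lambda_2 * g_2 = 7.55 * -0.19 = -1.4345
lambda_3 * g_3 = 3.39 * 3.3 = 11.187
Total violation = 32.3764 + 1.4345 + 11.187 = 44.9979


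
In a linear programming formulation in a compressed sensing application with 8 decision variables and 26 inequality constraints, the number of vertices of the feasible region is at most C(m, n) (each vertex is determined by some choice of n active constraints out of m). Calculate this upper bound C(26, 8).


Each vertex corresponds to some choice of n active constraints out of m, so the number of vertices is at most C(m, n) = m! / (n!(m-n)!).
m = 26, n = 8
Numerator: 26 * 25 * 24 * 23 * 22 * 21 * 20 * 19
Denominator: 8! = 40320
C(26, 8) = 1562275


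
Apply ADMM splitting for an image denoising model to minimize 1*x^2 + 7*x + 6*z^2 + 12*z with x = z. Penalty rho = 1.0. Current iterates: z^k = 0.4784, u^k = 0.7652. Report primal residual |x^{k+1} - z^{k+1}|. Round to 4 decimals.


ADMM iteration with rho = 1.0, z^k = 0.4784, u^k = 0.7652
Step 1: x-update.
Minimize 1*x^2 + 7*x + (1.0/2)*(x - 0.4784 + 0.7652)^2
FOC: (2*1 + 1.0)*x = -7 + 1.0*(0.4784 - 0.7652)
x^{k+1} = -2.4289
Step 2: z-update.
Minimize 6*z^2 + 12*z + (1.0/2)*(-2.4289 - z + 0.7652)^2
FOC: (2*6 + 1.0)*z = -12 + 1.0*(-2.4289 + 0.7652)
z^{k+1} = -1.0511
Step 3: u-update.
u^{k+1} = 0.7652 - 2.4289 + 1.0511 = -0.6127
Step 4: Primal residual = |-2.4289 + 1.0511| = 1.3779


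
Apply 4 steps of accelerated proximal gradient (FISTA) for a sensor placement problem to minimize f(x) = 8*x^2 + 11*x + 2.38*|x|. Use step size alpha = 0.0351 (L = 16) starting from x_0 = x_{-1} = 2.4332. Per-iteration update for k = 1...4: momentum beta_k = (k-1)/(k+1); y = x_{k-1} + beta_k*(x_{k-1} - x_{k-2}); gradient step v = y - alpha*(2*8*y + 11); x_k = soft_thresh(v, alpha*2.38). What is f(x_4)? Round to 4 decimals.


FISTA on f(x) = 8*x^2 + 11*x + 2.38*|x|
L = 16, alpha = 0.0351
Iteration 1: beta = 0.0, y = 2.4332 + 0.0*(2.4332 - 2.4332) = 2.4332
  grad(y) = 49.9312, v = y - alpha*grad = 0.6806
  prox(v) = soft_thresh(0.6806, 0.0835) = 0.5971
Iteration 2: beta = 0.3333, y = 0.5971 + 0.3333*(0.5971 - 2.4332) = -0.015
  grad(y) = 10.7606, v = y - alpha*grad = -0.3927
  prox(v) = soft_thresh(-0.3927, 0.0835) = -0.3091
Iteration 3: beta = 0.5, y = -0.3091 + 0.5*(-0.3091 - 0.5971) = -0.7622
  grad(y) = -1.1955, v = y - alpha*grad = -0.7203
  prox(v) = soft_thresh(-0.7203, 0.0835) = -0.6367
Iteration 4: beta = 0.6, y = -0.6367 + 0.6*(-0.6367 + 0.3091) = -0.8333
  grad(y) = -2.3325, v = y - alpha*grad = -0.7514
  prox(v) = soft_thresh(-0.7514, 0.0835) = -0.6679
f(x_4) = 8*(-0.6679)^2 + 11*(-0.6679) + 2.38*|-0.6679| = -2.1886


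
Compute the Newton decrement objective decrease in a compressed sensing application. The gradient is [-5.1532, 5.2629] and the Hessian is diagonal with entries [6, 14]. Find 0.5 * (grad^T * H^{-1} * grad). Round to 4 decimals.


Step 1: H is diagonal, so H^(-1) * g = [-0.8589, 0.3759].
Step 2: g^T H^(-1) g = sum_i g_i^2 / H_ii
  = (-5.1532)^2/6 + (5.2629)^2/14
  = 4.4259 + 1.9784 = 6.4043
Step 3: Objective decrease = 0.5 * g^T H^(-1) g = 3.2022


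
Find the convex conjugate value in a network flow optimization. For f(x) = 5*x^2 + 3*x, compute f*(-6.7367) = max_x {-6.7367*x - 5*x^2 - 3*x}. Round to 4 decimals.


f*(y) = sup_x {y*x - a*x^2 - b*x} = sup_x {(y-b)*x - a*x^2}
FOC: (y - b) - 2a*x = 0 => x* = (y - b)/(2a)
x* = (-6.7367 - 3)/(2*5) = -0.9737
f*(-6.7367) = (y-b)^2/(4a) = (-6.7367 - 3)^2/(4*5)
= 94.8033/20 = 4.7402


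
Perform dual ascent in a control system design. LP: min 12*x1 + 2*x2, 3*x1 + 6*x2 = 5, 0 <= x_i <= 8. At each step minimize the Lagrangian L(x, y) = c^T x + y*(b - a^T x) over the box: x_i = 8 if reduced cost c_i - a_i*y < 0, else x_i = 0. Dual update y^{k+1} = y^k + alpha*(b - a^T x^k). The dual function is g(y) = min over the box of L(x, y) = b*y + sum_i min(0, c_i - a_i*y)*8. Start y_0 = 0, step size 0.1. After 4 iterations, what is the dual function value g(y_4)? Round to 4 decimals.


Dual ascent for LP: min 12*x1 + 2*x2, 3*x1 + 6*x2 = 5, 0 <= x_i <= 8
Step 1: y^k = 0.0, reduced costs: (12.0, 2.0)
  x^k = (0.0, 0.0), subgradient = b - a^T x = 5.0
  y^{k+1} = 0.0 + 0.1*5.0 = 0.5
Step 2: y^k = 0.5, reduced costs: (10.5, -1.0)
  x^k = (0.0, 8.0), subgradient = b - a^T x = -43.0
  y^{k+1} = 0.5 + 0.1*-43.0 = -3.8
Step 3: y^k = -3.8, reduced costs: (23.4, 24.8)
  x^k = (0.0, 0.0), subgradient = b - a^T x = 5.0
  y^{k+1} = -3.8 + 0.1*5.0 = -3.3
Step 4: y^k = -3.3, reduced costs: (21.9, 21.8)
  x^k = (0.0, 0.0), subgradient = b - a^T x = 5.0
  y^{k+1} = -3.3 + 0.1*5.0 = -2.8
Dual objective at y_4 = -2.8: reduced costs (20.4, 18.8), box minimizer x = (0.0, 0.0)
g(y_4) = b*y + (c1 - a1*y)*x1 + (c2 - a2*y)*x2 = 5*(-2.8) + 20.4*0.0 + 18.8*0.0 = -14.0 + 0.0 + 0.0 = -14.0


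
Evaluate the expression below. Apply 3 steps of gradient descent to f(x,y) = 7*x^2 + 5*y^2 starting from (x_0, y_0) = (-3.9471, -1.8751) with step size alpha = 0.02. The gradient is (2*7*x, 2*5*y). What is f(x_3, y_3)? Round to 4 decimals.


Gradient descent on f(x,y) = 7*x^2 + 5*y^2.
Starting point: (-3.9471, -1.8751), alpha = 0.02
Step 1: grad_x = 2*7*-3.9471 = -55.2594, grad_y = 2*5*-1.8751 = -18.751
  x_1 = -3.9471 - 0.02*-55.2594 = -2.8419
  y_1 = -1.8751 - 0.02*-18.751 = -1.5001
Step 2: grad_x = 2*7*-2.8419 = -39.7868, grad_y = 2*5*-1.5001 = -15.0008
  x_2 = -2.8419 - 0.02*-39.7868 = -2.0462
  y_2 = -1.5001 - 0.02*-15.0008 = -1.2001
Step 3: grad_x = 2*7*-2.0462 = -28.6465, grad_y = 2*5*-1.2001 = -12.0006
  x_3 = -2.0462 - 0.02*-28.6465 = -1.4732
  y_3 = -1.2001 - 0.02*-12.0006 = -0.9601
f(-1.4732, -0.9601) = 7*(-1.4732)^2 + 5*(-0.9601)^2 = 19.8017


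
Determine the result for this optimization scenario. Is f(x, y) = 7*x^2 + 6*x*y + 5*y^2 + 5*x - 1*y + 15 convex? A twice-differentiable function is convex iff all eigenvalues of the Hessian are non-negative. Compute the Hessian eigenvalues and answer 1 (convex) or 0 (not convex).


The Hessian of f(x,y) = 7*x^2 + 6*x*y + 5*y^2 + 5*x - 1*y + 15 is:
H = [[14, 6], [6, 10]]
Trace = 14 + 10 = 24
Determinant = 14*10 - (6)^2 = 104
Discriminant = (24)^2 - 4*104 = 160.0
Eigenvalues: lambda_1 = 5.6754, lambda_2 = 18.3246
The function is convex.

1


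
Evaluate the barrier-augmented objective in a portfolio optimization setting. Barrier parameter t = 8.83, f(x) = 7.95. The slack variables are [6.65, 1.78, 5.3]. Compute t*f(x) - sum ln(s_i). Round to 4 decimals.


Step 1: Compute log-barrier.
ln values: [1.8946, 0.5766, 1.6677]
phi = -(1.8946 + 0.5766 + 1.6677) = -4.1389
Step 2: Compute augmented objective.
t*f(x) = 8.83*7.95 = 70.1985
Total = 70.1985 - 4.1389 = 66.0596


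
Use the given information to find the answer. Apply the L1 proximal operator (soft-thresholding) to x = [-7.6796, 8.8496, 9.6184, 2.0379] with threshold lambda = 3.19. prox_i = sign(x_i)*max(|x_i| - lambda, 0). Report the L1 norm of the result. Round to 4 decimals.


Soft-thresholding with lambda = 3.19:
prox(-7.6796) = sign(-7.6796)*max(|-7.6796| - 3.19, 0) = -4.4896
prox(8.8496) = sign(8.8496)*max(|8.8496| - 3.19, 0) = 5.6596
prox(9.6184) = sign(9.6184)*max(|9.6184| - 3.19, 0) = 6.4284
prox(2.0379) = sign(2.0379)*max(|2.0379| - 3.19, 0) = 0.0
prox(x) = [-4.4896, 5.6596, 6.4284, 0.0]
||prox(x)||_1 = 4.4896 + 5.6596 + 6.4284 + 0.0 = 16.5776


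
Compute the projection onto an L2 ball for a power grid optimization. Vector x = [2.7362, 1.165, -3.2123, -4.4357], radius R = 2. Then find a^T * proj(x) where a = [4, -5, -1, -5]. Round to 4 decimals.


Step 1: Compute ||x|| (intermediates to 6 decimals).
||x|| = sqrt(2.7362^2 + 1.165^2 + (-3.2123)^2 + (-4.4357)^2) = 6.23204
Step 2: Project.
Since ||x|| > R, scale = R/||x|| = 2/6.23204 = 0.320922, proj(x) = scale * x
proj(x) = [0.878107, 0.373874, -1.030898, -1.423514]
Step 3: Dot product.
a^T * proj(x) = 4*0.878107 - 5*0.373874 - 1*(-1.030898) - 5*(-1.423514) = 9.7915


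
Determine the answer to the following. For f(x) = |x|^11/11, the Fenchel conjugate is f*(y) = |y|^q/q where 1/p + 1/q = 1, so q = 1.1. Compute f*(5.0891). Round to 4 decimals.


The conjugate exponent q satisfies 1/p + 1/q = 1.
p = 11, so q = 11/(11 - 1) = 1.1
|y|^q = 5.0891^1.1 = 5.9883
f*(5.0891) = 5.9883 / 1.1 = 5.4439


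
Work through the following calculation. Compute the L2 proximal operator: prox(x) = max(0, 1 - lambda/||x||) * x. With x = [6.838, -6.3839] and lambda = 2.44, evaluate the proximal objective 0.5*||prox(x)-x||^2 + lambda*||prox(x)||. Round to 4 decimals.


Step 1: Compute ||x||.
||x|| = 9.3548
Step 2: Compute scaling factor.
scale = max(0, 1 - 2.44/9.3548) = 0.7392
Step 3: prox(x) = [5.0545, -4.7188]
||prox(x)|| = 6.9148
Step 4: Proximal objective.
0.5*||prox-x||^2 = 2.9768
lambda*||prox|| = 16.8721
Total = 19.8489


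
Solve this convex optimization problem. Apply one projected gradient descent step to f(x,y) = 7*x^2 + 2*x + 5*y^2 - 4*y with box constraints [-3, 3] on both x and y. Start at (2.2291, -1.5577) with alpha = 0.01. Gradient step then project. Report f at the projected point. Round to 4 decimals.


Step 1: Compute gradient at (2.2291, -1.5577).
grad_x = 2*7*2.2291 + 2 = 33.2074
grad_y = 2*5*-1.5577 - 4 = -19.577
Step 2: Gradient step.
x_raw = 2.2291 - 0.01*33.2074 = 1.897
y_raw = -1.5577 - 0.01*-19.577 = -1.3619
Step 3: Project onto [-3, 3].
x_proj = clip(1.897) = 1.897
y_proj = clip(-1.3619) = -1.3619
Step 4: Evaluate f.
f(1.897, -1.3619) = 43.707


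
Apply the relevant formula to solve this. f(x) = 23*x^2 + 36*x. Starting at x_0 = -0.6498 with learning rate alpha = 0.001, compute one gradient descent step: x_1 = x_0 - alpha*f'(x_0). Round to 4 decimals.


We compute the gradient at x_0 and apply the update.
f'(x) = 46*x + 36
f'(-0.6498) = 46*-0.6498 + 36 = 6.1092
x_1 = -0.6498 - 0.001*6.1092 = -0.6559


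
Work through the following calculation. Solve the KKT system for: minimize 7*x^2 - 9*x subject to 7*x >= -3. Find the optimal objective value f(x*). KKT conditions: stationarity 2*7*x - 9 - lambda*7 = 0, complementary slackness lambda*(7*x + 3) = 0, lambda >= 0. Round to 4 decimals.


Step 1: Try lambda = 0 (constraint inactive).
Stationarity: 2*7*x - 9 = 0
x* = 9/(2*7) = 9/14 = 0.6429 (rounded; the exact value 9/14 is used below)
Check constraint: 7*0.6429 = 4.5003 >= -3 -- satisfied.
Step 2: Compute optimal value.
f(x*) = 7*(9/14)^2 - 9*(9/14) = -2.8929


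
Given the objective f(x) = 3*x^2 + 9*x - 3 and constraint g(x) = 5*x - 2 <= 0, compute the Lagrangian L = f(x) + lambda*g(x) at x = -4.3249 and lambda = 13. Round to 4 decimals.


Step 1: Evaluate f(x).
f(-4.3249) = 3*(-4.3249)^2 + 9*(-4.3249) - 3 = 14.1902
Step 2: Evaluate g(x).
g(-4.3249) = 5*-4.3249 - 2 = -23.6245
Step 3: Compute Lagrangian.
L = 14.1902 + 13*-23.6245 = -292.9283


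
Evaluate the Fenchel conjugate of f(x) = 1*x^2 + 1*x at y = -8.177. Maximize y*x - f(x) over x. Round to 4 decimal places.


f*(y) = sup_x {y*x - a*x^2 - b*x} = sup_x {(y-b)*x - a*x^2}
FOC: (y - b) - 2a*x = 0 => x* = (y - b)/(2a)
x* = (-8.177 - 1)/(2*1) = -4.5885
f*(-8.177) = (y-b)^2/(4a) = (-8.177 - 1)^2/(4*1)
= 84.2173/4 = 21.0543


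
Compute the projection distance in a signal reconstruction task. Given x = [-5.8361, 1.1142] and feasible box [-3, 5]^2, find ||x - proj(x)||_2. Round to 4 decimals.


Project each component onto [-3, 5].
clip(-5.8361) = -3.0, clip(1.1142) = 1.1142
Projection = [-3.0, 1.1142]
Squared diffs: [8.0435, 0.0]
Distance = sqrt(8.0435) = 2.8361
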